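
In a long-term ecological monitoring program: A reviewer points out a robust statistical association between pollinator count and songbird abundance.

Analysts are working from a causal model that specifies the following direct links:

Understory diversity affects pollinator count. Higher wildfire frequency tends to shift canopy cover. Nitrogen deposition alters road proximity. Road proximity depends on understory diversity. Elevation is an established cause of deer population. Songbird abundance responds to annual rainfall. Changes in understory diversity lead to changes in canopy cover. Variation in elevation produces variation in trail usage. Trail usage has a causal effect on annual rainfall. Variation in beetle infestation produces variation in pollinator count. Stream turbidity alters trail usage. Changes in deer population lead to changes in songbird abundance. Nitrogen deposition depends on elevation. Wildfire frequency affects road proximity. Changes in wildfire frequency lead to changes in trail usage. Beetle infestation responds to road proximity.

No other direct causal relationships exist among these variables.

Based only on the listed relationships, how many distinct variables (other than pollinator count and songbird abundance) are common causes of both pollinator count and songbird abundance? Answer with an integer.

2

The common causes are: elevation (to pollinator count via elevation → nitrogen deposition → road proximity → beetle infestation → pollinator count; to songbird abundance via elevation → deer population → songbird abundance); wildfire frequency (to pollinator count via wildfire frequency → road proximity → beetle infestation → pollinator count; to songbird abundance via wildfire frequency → trail usage → annual rainfall → songbird abundance).
Every other variable lacks a causal path to at least one of pollinator count and songbird abundance.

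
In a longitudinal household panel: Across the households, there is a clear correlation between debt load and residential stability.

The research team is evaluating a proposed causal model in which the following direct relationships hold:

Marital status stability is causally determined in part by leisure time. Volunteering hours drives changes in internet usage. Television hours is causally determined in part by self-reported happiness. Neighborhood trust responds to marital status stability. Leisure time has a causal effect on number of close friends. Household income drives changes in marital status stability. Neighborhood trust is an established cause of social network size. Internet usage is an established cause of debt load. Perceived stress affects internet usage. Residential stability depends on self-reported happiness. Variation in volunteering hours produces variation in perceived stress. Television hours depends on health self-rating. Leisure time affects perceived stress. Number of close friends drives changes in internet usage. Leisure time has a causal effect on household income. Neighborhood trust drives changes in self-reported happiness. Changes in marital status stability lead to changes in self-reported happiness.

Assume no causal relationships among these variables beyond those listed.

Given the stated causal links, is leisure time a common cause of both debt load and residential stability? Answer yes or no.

Leisure time has a causal path to debt load (leisure time → perceived stress → internet usage → debt load) and to residential stability (leisure time → marital status stability → self-reported happiness → residential stability), so it is a common cause of both — a confounder.

yes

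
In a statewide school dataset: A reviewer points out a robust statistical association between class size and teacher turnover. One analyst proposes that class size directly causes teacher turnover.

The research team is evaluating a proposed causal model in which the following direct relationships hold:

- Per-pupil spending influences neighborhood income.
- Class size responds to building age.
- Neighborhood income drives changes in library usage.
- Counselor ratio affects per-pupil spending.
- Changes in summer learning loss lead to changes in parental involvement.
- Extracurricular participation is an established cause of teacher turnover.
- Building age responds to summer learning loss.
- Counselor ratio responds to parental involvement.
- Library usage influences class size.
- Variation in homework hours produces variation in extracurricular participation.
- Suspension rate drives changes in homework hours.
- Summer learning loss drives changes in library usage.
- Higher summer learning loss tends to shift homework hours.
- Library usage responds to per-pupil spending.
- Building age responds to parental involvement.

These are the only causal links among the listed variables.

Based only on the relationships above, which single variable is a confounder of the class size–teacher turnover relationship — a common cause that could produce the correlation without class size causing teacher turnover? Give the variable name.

Summer learning loss has a causal path to class size (summer learning loss → building age → class size) and a separate causal path to teacher turnover (summer learning loss → homework hours → extracurricular participation → teacher turnover), so it is a common cause of both.
No stated relationship gives class size a causal route to teacher turnover, so the correlation is explained by the shared upstream cause rather than a direct effect.

summer learning loss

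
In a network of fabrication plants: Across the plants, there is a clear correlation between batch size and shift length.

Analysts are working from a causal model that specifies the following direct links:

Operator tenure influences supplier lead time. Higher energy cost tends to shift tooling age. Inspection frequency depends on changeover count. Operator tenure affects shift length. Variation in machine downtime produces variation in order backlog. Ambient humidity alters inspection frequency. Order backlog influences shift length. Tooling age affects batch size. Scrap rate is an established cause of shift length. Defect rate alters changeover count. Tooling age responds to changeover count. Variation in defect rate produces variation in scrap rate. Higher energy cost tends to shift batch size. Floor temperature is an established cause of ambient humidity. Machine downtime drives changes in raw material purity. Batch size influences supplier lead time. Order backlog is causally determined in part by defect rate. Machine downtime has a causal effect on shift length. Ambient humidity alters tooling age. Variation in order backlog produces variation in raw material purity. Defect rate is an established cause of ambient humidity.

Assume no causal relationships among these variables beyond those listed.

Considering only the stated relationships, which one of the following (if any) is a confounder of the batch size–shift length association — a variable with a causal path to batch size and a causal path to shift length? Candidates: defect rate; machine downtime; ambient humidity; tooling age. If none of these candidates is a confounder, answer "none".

defect rate

Defect rate causes batch size (defect rate → changeover count → tooling age → batch size) and also causes shift length (defect rate → order backlog → shift length); it is a common cause of both.
Each of the other candidates lacks a causal path to at least one of batch size and shift length, so they do not confound the relationship.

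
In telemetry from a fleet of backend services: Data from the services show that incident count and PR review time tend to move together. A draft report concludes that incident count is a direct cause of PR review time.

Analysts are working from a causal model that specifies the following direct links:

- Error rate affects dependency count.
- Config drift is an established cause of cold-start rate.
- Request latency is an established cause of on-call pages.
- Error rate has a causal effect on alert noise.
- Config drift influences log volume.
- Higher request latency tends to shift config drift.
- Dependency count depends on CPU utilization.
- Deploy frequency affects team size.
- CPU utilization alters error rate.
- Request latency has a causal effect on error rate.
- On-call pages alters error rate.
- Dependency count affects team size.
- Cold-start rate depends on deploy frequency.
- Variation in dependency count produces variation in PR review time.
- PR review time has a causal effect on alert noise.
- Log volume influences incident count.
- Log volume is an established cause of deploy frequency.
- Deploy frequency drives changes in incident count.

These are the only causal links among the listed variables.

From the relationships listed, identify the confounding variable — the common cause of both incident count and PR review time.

request latency

Request latency has a causal path to incident count (request latency → config drift → log volume → incident count) and a separate causal path to PR review time (request latency → error rate → dependency count → PR review time), so it is a common cause of both.
No stated relationship gives incident count a causal route to PR review time, so the correlation is explained by the shared upstream cause rather than a direct effect.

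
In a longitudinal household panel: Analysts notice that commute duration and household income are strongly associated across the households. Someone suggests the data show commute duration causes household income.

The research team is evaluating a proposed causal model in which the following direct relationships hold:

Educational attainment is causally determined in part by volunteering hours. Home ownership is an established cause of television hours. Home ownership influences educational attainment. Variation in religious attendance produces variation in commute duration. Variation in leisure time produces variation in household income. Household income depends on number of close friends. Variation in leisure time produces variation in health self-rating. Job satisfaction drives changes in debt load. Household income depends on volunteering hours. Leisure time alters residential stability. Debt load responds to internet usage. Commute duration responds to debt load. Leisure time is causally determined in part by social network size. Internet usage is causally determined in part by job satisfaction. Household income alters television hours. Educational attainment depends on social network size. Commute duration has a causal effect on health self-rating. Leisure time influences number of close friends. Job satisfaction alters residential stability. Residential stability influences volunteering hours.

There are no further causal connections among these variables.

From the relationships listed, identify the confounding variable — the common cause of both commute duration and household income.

Job satisfaction has a causal path to commute duration (job satisfaction → debt load → commute duration) and a separate causal path to household income (job satisfaction → residential stability → volunteering hours → household income), so it is a common cause of both.
No stated relationship gives commute duration a causal route to household income, so the correlation is explained by the shared upstream cause rather than a direct effect.

job satisfaction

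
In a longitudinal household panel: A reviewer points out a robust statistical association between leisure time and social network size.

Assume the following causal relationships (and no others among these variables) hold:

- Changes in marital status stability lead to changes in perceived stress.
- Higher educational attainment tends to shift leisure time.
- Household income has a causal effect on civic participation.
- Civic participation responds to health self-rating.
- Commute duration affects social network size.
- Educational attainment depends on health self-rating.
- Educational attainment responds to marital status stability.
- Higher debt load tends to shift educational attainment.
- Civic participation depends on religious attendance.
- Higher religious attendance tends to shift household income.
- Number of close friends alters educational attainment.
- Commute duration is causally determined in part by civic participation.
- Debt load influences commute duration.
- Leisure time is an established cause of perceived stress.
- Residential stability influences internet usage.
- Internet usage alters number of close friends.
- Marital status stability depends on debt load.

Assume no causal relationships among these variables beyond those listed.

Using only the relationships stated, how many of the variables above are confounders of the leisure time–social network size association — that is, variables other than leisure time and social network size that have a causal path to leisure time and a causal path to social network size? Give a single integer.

2

The common causes are: debt load (to leisure time via debt load → educational attainment → leisure time; to social network size via debt load → commute duration → social network size); health self-rating (to leisure time via health self-rating → educational attainment → leisure time; to social network size via health self-rating → civic participation → commute duration → social network size).
Every other variable lacks a causal path to at least one of leisure time and social network size.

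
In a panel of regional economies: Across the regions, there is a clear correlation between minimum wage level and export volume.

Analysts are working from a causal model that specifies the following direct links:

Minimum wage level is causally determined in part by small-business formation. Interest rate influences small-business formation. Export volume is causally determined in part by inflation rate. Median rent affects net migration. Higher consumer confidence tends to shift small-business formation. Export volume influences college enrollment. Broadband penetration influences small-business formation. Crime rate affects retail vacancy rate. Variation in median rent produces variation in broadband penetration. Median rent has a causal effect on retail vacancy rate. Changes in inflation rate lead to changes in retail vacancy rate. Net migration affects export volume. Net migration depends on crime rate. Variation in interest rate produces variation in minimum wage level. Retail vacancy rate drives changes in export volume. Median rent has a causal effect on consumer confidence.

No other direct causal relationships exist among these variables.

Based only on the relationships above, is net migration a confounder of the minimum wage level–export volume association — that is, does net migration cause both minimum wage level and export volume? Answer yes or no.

Net migration has no stated causal path to minimum wage level. A confounder must cause both variables, so net migration does not qualify.

no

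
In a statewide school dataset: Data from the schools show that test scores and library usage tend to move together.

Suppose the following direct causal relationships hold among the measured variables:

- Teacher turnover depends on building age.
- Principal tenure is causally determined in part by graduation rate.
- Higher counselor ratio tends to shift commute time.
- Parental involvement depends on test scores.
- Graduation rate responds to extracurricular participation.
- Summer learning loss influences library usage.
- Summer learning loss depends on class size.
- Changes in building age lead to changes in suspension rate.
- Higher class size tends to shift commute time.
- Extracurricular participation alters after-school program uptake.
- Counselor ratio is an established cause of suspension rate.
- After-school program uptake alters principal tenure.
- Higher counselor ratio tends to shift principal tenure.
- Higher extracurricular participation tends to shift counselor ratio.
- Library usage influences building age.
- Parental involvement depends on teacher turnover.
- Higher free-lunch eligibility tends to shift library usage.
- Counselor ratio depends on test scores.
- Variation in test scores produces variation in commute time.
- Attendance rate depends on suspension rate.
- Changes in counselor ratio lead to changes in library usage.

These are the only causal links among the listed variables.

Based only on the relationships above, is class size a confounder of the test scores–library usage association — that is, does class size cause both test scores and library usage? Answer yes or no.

no

Class size has no stated causal path to test scores. A confounder must cause both variables, so class size does not qualify.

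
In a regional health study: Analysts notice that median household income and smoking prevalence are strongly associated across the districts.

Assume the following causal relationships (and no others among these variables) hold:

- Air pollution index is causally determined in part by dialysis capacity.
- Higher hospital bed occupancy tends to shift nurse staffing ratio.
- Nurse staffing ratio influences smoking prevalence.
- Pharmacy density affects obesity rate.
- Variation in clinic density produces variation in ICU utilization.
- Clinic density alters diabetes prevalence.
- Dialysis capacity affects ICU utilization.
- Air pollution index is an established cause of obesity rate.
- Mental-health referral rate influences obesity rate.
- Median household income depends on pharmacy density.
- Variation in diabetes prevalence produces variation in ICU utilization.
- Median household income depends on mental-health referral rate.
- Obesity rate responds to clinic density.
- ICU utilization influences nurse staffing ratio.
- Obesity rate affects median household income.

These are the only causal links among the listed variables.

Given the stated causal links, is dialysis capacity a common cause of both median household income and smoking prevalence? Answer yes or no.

yes

Dialysis capacity has a causal path to median household income (dialysis capacity → air pollution index → obesity rate → median household income) and to smoking prevalence (dialysis capacity → ICU utilization → nurse staffing ratio → smoking prevalence), so it is a common cause of both — a confounder.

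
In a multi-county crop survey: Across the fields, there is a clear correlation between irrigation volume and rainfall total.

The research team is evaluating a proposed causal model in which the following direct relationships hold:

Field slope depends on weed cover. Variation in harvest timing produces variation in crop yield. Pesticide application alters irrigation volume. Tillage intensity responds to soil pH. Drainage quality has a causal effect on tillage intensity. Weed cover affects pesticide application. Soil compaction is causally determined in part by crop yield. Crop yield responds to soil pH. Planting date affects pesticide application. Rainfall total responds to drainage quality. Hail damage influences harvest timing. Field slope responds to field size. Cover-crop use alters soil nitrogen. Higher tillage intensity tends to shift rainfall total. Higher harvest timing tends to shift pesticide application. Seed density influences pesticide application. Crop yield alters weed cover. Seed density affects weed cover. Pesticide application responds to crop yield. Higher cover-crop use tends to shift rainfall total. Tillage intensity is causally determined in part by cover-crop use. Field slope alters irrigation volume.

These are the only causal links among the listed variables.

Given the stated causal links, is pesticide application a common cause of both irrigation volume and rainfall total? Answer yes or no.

no

Pesticide application has no stated causal path to rainfall total. A confounder must cause both variables, so pesticide application does not qualify.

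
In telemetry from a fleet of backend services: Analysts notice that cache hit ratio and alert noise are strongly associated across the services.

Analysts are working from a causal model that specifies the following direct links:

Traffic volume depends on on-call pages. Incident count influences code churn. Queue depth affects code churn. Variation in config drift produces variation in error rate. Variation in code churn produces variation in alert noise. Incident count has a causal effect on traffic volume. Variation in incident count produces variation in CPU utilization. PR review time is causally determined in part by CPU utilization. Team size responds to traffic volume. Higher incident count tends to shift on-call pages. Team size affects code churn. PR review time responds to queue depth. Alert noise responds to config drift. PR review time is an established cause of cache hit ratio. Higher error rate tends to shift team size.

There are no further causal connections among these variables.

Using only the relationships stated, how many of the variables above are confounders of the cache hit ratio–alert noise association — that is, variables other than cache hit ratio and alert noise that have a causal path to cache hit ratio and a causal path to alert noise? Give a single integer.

The common causes are: incident count (to cache hit ratio via incident count → CPU utilization → PR review time → cache hit ratio; to alert noise via incident count → code churn → alert noise); queue depth (to cache hit ratio via queue depth → PR review time → cache hit ratio; to alert noise via queue depth → code churn → alert noise).
Every other variable lacks a causal path to at least one of cache hit ratio and alert noise.

2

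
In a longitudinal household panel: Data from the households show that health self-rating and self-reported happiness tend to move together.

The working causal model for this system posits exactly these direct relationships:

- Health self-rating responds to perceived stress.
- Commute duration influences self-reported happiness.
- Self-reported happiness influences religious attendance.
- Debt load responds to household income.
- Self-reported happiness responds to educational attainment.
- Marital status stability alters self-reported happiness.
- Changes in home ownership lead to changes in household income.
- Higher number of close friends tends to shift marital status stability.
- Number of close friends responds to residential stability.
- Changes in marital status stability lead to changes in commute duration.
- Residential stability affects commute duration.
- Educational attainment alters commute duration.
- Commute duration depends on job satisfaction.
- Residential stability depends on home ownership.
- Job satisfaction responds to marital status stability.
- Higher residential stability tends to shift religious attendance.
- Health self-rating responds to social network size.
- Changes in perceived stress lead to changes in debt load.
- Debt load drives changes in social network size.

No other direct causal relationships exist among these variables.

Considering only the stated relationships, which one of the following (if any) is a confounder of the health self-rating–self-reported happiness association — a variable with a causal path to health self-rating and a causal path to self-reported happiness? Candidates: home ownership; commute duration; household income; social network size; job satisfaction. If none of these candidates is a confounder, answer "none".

home ownership

Home ownership causes health self-rating (home ownership → household income → debt load → social network size → health self-rating) and also causes self-reported happiness (home ownership → residential stability → commute duration → self-reported happiness); it is a common cause of both.
Each of the other candidates lacks a causal path to at least one of health self-rating and self-reported happiness, so they do not confound the relationship.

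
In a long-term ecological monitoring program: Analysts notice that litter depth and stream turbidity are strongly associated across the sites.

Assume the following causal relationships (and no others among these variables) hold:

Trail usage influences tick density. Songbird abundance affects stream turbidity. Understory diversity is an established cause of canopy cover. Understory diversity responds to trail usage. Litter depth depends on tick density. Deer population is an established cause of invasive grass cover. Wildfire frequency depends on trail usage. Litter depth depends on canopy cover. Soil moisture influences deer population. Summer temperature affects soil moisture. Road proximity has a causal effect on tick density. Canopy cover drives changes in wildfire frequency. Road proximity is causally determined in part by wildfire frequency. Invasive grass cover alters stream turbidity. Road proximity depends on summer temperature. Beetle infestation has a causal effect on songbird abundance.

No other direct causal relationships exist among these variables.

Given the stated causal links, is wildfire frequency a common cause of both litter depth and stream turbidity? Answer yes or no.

no

Wildfire frequency has no stated causal path to stream turbidity. A confounder must cause both variables, so wildfire frequency does not qualify.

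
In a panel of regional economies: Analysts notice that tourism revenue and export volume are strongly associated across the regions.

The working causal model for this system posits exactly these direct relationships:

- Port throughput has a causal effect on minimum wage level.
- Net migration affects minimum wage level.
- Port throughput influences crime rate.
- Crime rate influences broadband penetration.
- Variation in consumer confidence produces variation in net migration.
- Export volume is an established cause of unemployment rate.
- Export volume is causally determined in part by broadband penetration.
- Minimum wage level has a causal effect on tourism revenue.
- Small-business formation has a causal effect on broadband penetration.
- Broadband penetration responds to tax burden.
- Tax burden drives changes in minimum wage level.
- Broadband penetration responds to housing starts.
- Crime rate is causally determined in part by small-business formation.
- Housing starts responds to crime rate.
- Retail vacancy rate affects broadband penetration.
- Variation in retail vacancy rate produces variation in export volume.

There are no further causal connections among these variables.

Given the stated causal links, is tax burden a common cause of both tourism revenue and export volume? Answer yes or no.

Tax burden has a causal path to tourism revenue (tax burden → minimum wage level → tourism revenue) and to export volume (tax burden → broadband penetration → export volume), so it is a common cause of both — a confounder.

yes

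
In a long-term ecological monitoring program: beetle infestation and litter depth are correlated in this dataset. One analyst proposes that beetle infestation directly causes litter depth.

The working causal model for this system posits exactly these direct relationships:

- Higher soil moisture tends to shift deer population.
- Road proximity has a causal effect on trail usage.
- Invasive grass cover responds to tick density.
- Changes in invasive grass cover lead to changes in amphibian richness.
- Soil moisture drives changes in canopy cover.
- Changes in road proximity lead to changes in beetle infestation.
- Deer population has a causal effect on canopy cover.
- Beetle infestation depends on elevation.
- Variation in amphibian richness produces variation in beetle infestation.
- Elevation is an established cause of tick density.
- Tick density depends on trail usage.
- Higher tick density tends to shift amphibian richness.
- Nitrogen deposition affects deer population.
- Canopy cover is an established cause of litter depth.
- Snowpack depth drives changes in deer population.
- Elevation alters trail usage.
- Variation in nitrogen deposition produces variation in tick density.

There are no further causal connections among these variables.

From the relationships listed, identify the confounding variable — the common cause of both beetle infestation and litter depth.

nitrogen deposition

Nitrogen deposition has a causal path to beetle infestation (nitrogen deposition → tick density → amphibian richness → beetle infestation) and a separate causal path to litter depth (nitrogen deposition → deer population → canopy cover → litter depth), so it is a common cause of both.
No stated relationship gives beetle infestation a causal route to litter depth, so the correlation is explained by the shared upstream cause rather than a direct effect.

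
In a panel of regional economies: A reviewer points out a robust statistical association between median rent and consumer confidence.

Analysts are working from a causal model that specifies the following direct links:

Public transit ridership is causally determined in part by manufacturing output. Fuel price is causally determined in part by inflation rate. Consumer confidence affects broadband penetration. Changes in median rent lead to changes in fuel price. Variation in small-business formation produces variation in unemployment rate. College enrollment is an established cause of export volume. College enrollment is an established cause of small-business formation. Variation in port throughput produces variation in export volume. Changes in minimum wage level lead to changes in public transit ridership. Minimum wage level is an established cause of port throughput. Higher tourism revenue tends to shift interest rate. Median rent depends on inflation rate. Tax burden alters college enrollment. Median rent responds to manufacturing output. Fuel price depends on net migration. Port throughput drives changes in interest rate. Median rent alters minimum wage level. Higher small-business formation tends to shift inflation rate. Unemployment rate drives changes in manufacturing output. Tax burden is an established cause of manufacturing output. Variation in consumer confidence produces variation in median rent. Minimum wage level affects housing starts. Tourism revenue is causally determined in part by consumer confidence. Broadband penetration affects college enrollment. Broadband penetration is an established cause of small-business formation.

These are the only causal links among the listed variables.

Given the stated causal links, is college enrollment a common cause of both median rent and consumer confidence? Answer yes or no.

no

College enrollment has no stated causal path to consumer confidence. A confounder must cause both variables, so college enrollment does not qualify.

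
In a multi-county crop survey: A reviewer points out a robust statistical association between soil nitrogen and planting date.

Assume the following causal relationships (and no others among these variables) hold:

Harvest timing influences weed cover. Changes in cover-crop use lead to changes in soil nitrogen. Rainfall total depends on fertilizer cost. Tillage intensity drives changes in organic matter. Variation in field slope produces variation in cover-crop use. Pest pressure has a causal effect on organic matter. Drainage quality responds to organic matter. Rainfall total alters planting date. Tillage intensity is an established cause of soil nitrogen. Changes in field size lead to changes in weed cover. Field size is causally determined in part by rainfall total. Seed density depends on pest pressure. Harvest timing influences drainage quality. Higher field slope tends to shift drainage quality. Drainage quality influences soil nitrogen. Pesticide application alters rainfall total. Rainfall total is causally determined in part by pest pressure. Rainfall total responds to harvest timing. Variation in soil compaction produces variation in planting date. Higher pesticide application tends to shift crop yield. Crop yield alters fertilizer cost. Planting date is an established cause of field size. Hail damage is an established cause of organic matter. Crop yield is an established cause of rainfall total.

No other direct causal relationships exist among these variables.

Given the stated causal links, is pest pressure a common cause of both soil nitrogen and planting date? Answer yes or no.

yes

Pest pressure has a causal path to soil nitrogen (pest pressure → organic matter → drainage quality → soil nitrogen) and to planting date (pest pressure → rainfall total → planting date), so it is a common cause of both — a confounder.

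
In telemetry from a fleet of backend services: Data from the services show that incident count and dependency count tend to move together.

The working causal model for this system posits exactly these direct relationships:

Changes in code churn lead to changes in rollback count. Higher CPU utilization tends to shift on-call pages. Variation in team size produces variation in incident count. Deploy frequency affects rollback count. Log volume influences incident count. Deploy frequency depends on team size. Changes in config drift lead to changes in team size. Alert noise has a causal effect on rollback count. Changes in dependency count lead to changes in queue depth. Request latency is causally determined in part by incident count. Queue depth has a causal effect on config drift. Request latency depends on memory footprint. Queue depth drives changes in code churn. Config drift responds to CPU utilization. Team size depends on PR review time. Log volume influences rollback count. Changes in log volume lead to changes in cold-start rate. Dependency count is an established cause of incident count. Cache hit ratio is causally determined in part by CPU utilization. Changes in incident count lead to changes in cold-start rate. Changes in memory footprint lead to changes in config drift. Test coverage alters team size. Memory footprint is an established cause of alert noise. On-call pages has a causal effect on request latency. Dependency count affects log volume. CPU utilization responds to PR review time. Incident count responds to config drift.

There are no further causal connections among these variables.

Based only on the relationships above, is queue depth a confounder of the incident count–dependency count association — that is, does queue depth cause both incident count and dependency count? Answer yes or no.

no

Queue depth has no stated causal path to dependency count. A confounder must cause both variables, so queue depth does not qualify.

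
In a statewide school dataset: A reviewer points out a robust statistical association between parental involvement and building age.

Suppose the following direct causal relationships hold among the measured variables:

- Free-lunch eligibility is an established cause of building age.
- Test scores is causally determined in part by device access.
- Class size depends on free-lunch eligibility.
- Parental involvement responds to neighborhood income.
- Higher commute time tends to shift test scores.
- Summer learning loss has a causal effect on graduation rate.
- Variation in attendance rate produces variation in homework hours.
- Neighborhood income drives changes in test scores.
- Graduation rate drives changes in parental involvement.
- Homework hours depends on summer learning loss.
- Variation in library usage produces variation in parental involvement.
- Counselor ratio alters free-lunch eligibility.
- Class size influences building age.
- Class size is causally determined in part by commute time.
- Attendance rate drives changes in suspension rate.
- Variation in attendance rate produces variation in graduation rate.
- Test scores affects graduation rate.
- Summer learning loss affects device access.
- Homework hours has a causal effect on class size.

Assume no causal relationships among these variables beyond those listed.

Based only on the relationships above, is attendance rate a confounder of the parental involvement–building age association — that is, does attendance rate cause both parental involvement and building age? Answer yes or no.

yes

Attendance rate has a causal path to parental involvement (attendance rate → graduation rate → parental involvement) and to building age (attendance rate → homework hours → class size → building age), so it is a common cause of both — a confounder.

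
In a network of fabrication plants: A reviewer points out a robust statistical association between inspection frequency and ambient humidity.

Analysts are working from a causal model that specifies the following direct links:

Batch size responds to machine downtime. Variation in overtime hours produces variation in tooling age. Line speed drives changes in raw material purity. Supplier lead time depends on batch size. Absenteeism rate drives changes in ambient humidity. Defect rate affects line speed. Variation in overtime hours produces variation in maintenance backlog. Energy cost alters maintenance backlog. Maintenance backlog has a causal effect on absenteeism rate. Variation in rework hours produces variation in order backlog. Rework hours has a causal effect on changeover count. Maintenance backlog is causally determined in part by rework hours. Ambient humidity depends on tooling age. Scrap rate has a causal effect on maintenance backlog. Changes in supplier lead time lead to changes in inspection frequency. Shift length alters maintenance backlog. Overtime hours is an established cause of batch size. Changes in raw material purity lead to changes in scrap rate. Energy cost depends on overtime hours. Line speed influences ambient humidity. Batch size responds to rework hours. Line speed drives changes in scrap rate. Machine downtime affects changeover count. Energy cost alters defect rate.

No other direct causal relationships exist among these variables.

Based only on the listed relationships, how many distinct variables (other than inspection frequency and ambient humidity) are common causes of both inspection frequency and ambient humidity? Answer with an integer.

2

The common causes are: overtime hours (to inspection frequency via overtime hours → batch size → supplier lead time → inspection frequency; to ambient humidity via overtime hours → tooling age → ambient humidity); rework hours (to inspection frequency via rework hours → batch size → supplier lead time → inspection frequency; to ambient humidity via rework hours → maintenance backlog → absenteeism rate → ambient humidity).
Every other variable lacks a causal path to at least one of inspection frequency and ambient humidity.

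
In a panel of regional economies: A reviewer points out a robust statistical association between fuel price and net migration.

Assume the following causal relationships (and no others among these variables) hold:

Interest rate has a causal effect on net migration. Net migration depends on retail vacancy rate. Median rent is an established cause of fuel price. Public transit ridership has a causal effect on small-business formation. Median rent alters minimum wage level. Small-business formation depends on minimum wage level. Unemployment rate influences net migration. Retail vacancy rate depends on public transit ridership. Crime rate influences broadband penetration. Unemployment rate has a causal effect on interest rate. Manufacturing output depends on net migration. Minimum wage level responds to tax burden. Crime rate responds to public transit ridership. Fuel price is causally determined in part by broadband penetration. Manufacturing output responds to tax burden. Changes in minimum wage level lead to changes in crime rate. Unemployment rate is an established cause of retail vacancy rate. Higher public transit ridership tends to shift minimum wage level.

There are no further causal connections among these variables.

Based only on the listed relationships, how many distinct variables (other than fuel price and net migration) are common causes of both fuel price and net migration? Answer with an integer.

1

The common causes are: public transit ridership (to fuel price via public transit ridership → crime rate → broadband penetration → fuel price; to net migration via public transit ridership → retail vacancy rate → net migration).
Every other variable lacks a causal path to at least one of fuel price and net migration.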